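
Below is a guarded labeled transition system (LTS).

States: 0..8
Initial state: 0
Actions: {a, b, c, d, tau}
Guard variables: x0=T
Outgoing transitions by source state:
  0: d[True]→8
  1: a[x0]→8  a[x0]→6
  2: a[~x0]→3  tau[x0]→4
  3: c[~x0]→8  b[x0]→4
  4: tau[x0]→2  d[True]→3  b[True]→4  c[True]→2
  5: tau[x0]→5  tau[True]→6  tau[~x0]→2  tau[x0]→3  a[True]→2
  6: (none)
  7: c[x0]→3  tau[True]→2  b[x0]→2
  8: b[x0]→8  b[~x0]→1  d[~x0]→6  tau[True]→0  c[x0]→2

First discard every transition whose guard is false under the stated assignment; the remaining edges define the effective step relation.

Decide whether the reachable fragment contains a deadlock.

Answer: DEADLOCK-FREE

Analysis:
Reachable = {0,2,3,4,8}
  0: d→8  [1 out]
  2: tau→4  [1 out]
  3: b→4  [1 out]
  4: b→4  c→2  d→3  tau→2  [4 out]
  8: b→8  c→2  tau→0  [3 out]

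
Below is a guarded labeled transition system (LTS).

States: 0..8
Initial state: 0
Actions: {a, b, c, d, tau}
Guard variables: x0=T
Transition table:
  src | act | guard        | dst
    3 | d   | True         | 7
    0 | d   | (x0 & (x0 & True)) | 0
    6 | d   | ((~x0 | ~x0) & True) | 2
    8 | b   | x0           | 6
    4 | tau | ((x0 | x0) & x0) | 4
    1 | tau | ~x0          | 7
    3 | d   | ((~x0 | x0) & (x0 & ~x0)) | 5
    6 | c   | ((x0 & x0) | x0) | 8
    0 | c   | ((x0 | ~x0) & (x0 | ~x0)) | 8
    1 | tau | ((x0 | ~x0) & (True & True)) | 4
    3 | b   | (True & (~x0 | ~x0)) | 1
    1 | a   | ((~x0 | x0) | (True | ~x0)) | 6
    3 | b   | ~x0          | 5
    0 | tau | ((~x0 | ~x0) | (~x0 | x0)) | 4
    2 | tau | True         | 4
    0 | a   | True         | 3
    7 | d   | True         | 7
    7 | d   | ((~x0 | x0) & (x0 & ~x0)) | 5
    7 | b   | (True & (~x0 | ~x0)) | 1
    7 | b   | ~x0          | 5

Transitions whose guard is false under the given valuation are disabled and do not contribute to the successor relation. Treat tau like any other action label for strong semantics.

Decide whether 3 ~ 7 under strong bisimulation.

Refine partition for ~:
  π0 = {{0,1,2,3,4,5,6,7,8}}
  π1 = {{0},{1},{2,4},{3,7},{5},{6},{8}}
stable after 2 split(s): 7 block(s)
3∈{3,7}, 7∈{3,7}

Answer: BISIMILAR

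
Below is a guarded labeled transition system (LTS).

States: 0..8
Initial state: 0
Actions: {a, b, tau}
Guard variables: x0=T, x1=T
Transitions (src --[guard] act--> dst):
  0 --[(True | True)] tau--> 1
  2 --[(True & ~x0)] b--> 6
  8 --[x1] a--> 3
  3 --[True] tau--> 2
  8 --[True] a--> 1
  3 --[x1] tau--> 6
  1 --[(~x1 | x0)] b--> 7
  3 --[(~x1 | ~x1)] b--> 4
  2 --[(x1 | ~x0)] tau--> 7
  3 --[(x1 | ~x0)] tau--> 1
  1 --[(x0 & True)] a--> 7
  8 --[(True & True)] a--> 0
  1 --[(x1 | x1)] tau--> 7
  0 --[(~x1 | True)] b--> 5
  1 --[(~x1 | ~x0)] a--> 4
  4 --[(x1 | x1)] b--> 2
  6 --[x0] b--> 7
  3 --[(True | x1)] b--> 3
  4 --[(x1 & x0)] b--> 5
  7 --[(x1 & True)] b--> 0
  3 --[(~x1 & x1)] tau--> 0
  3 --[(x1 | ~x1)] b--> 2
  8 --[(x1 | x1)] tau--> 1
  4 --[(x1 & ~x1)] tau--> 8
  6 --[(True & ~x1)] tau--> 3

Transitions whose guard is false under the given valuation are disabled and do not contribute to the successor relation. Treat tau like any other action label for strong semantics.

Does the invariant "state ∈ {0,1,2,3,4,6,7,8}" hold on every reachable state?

Answer: INVARIANT VIOLATED at state 5

Analysis:
Allowed set {0,1,2,3,4,6,7,8}
Reach set: {0,1,5,7}
  0: safe
  1: safe
  5: VIOLATES
  7: safe
reach 5 via b — violates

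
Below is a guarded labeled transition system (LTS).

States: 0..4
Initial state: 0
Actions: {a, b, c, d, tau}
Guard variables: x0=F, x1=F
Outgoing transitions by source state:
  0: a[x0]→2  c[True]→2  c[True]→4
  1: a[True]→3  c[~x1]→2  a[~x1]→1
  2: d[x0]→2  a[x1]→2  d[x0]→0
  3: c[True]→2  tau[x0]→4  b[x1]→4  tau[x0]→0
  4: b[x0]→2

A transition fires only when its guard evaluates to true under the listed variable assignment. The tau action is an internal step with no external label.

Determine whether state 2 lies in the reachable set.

Guard filter leaves 6 enabled edge(s).
Layer 0: {0}
Layer 1: {2,4}  now seen {0,2,4}
Reach set: {0,2,4}
witness 2: c

Answer: REACHABLE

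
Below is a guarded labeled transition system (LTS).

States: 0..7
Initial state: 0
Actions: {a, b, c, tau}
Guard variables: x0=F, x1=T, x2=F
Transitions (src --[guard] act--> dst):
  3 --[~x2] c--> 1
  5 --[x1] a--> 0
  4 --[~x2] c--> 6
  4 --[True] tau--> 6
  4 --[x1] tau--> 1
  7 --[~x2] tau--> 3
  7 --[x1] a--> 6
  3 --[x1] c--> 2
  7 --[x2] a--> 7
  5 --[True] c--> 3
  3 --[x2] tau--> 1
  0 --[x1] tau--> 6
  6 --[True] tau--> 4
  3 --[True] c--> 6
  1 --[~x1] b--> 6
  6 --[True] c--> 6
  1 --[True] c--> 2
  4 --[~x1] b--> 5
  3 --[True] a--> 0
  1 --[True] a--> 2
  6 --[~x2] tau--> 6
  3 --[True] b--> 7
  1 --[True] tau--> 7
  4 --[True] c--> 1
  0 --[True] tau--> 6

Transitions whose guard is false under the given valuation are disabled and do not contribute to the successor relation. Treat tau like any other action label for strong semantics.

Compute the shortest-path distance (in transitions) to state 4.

Layered search for 4:
  L0 = {0}
  L1 = {6}
  L2 = {4}
depth(4)=2, e.g. tau·tau

Answer: 2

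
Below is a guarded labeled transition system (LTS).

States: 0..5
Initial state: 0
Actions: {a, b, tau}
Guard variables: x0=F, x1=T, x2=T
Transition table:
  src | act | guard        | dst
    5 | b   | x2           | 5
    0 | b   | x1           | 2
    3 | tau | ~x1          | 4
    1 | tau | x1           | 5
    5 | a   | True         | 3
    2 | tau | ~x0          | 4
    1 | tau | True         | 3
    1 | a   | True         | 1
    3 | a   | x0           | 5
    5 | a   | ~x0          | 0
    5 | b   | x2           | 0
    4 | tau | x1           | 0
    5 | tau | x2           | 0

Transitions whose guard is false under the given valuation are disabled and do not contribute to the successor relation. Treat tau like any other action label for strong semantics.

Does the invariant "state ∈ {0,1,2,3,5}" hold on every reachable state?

Answer: INVARIANT VIOLATED at state 4

Working:
Safe = {0,1,2,3,5}
Reach set: {0,2,4}
  0: ok
  2: ok
  4: outside
reach 4 via b·tau — violates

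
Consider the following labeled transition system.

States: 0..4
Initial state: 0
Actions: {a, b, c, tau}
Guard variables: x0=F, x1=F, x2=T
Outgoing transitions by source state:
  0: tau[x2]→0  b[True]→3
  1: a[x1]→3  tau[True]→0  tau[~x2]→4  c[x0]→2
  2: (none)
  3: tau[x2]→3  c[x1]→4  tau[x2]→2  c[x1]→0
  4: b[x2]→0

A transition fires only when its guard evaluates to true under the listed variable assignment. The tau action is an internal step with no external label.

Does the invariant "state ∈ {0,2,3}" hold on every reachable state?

Safe = {0,2,3}
R = {0,2,3}
  0: ok
  2: ok
  3: ok

Answer: INVARIANT HOLDS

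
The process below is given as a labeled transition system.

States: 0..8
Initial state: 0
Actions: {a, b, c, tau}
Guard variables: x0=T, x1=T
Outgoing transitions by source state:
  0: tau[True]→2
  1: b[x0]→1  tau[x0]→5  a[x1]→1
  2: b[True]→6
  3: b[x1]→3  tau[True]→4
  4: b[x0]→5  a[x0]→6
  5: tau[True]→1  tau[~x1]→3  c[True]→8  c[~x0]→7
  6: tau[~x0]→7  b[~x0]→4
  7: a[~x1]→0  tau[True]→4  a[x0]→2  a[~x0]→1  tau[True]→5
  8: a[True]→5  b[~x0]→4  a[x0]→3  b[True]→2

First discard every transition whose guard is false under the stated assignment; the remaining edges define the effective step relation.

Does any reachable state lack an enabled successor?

Answer: DEADLOCK at state 6

Analysis:
Reach set: {0,2,6}
  0: tau→2  [1 exit(s)]
  2: b→6  [1 exit(s)]
  6: ∅  [no exit]
witness 6: tau·b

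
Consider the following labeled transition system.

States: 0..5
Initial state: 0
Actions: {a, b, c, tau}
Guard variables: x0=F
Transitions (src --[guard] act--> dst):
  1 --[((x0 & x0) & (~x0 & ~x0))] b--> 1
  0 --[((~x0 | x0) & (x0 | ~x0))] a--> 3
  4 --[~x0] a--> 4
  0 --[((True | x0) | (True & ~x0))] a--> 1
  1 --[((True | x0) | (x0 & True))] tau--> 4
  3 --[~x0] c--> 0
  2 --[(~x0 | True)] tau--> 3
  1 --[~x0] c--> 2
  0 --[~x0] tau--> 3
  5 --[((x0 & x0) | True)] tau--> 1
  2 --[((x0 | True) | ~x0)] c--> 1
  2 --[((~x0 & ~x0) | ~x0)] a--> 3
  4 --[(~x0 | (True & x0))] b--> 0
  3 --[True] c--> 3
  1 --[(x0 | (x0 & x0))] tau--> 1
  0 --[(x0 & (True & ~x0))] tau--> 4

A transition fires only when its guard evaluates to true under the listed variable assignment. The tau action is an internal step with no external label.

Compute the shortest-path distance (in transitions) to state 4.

Answer: 2

Analysis:
Breadth-first toward 4:
  Layer 0: {0}
  Layer 1: {1,3}
  Layer 2: {2,4}
first hit 4 at d=2 via a·tau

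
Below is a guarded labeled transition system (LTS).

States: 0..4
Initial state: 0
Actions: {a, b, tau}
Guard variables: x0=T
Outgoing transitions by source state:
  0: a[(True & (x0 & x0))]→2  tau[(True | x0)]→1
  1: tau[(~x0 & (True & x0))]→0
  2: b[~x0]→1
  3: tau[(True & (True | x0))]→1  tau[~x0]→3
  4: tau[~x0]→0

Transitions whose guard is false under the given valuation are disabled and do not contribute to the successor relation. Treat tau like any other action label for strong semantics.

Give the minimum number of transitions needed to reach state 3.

Answer: UNREACHABLE

Analysis:
Layered search for 3:
  Layer 0: {0}
  Layer 1: {1,2}
3 never appears.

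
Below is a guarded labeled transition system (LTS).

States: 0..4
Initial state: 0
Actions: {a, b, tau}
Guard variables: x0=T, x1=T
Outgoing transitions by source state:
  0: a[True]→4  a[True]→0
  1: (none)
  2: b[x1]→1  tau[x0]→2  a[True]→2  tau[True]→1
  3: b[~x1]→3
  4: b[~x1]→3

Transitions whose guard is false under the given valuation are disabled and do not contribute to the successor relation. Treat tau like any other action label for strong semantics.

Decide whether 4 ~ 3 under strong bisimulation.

Answer: BISIMILAR

Analysis:
Bisimulation quotient by refinement:
  round 0: {{0,1,2,3,4}}
  round 1: {{0},{1,3,4},{2}}
stable after 2 split(s): 3 block(s)
class of 4: {1,3,4}; class of 3: {1,3,4}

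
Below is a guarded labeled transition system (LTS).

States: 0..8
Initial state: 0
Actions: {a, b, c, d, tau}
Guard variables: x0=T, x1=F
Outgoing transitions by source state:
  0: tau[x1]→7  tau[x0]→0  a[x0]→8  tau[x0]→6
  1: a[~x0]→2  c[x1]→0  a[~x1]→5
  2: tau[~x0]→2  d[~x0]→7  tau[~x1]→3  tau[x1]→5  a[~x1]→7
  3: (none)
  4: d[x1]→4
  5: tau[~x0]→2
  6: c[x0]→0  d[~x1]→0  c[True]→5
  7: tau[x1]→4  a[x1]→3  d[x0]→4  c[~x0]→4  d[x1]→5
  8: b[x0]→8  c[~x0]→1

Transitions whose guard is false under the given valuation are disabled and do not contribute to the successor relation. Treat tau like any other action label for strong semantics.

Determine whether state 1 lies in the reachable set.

Answer: UNREACHABLE

Trace:
Guard filter leaves 11 enabled edge(s).
Layer 0: {0}
Layer 1: {6,8}  total {0,6,8}
Layer 2: {5}  total {0,5,6,8}
Reachable = {0,5,6,8}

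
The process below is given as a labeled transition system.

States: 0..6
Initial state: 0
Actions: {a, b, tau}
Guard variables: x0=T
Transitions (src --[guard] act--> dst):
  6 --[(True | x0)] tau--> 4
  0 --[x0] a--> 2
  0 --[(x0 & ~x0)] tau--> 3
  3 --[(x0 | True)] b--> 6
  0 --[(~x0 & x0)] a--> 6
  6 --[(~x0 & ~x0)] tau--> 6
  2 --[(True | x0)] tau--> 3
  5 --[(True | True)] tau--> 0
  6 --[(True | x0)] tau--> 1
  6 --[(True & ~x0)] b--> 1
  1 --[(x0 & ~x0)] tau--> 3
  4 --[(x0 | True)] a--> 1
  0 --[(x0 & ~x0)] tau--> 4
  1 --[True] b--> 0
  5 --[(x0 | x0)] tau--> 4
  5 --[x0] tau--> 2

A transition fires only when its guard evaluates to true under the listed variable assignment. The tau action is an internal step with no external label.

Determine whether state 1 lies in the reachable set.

After dropping false guards: 10 live edges.
L0 = {0}
L1 = {2}  now seen {0,2}
L2 = {3}  now seen {0,2,3}
L3 = {6}  now seen {0,2,3,6}
L4 = {1,4}  now seen {0,1,2,3,4,6}
Reach set: {0,1,2,3,4,6}
trace reaching 1: a·tau·b·tau

Answer: REACHABLE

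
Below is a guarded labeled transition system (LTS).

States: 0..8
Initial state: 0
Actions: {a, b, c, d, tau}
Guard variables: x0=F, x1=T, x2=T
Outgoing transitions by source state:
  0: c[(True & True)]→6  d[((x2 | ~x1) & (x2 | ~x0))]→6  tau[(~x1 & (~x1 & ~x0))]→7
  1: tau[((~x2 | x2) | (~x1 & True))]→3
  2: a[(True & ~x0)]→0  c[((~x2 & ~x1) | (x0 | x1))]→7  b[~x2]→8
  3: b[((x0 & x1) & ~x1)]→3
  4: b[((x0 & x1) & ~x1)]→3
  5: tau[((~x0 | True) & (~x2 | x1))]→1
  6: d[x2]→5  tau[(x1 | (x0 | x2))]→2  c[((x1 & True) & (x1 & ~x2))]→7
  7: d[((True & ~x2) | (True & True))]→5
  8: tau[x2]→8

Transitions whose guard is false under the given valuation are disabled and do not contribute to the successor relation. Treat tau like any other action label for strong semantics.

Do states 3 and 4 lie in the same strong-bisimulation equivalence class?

Answer: BISIMILAR

Trace:
Refine partition for ~:
  π0 = {{0,1,2,3,4,5,6,7,8}}
  π1 = {{0},{1,5,8},{2},{3,4},{6},{7}}
  π2 = {{0},{1},{2},{3,4},{5,8},{6},{7}}
  π3 = {{0},{1},{2},{3,4},{5},{6},{7},{8}}
Fixed point at round 4; 8 class(es).
[3]={3,4}  [4]={3,4}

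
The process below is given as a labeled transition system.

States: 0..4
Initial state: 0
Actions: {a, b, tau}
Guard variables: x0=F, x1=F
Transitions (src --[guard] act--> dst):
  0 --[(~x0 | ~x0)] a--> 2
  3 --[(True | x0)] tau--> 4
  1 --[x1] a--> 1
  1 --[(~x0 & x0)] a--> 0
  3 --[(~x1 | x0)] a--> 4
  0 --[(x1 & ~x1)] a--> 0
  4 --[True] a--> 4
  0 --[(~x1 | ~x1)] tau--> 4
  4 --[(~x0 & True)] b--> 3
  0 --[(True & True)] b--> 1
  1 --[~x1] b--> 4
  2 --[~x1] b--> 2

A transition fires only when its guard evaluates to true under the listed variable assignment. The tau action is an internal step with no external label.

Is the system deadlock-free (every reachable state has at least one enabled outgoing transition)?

Reachable = {0,1,2,3,4}
  0: a→2  b→1  tau→4  [3 out]
  1: b→4  [1 out]
  2: b→2  [1 out]
  3: a→4  tau→4  [2 out]
  4: a→4  b→3  [2 out]

Answer: DEADLOCK-FREE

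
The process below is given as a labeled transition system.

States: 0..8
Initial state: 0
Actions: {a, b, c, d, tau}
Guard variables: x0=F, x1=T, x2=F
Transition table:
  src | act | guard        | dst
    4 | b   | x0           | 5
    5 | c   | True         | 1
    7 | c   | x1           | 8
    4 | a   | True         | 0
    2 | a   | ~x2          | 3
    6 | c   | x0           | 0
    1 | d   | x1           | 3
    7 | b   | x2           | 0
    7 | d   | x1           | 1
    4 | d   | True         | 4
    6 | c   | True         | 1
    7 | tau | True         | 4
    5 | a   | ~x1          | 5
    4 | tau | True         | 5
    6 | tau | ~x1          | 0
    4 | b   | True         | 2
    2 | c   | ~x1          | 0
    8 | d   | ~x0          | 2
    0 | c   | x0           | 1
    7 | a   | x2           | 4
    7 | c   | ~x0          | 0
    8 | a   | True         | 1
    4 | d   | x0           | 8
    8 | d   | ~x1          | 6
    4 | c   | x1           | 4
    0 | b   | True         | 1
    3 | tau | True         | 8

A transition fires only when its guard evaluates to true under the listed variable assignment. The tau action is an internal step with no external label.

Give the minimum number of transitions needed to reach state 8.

Answer: 3

Analysis:
Layered search for 8:
  L0 = {0}
  L1 = {1}
  L2 = {3}
  L3 = {8}
first hit 8 at d=3 via b·d·tau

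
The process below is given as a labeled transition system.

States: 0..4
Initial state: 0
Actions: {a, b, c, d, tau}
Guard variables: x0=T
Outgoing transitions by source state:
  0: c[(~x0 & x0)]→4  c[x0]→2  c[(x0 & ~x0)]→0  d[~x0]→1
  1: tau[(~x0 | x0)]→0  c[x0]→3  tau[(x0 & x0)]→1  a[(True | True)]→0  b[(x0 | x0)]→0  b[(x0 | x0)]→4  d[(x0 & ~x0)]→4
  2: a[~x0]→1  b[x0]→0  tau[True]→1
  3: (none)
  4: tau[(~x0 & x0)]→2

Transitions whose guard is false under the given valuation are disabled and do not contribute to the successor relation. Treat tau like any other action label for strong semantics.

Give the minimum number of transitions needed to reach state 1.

Breadth-first toward 1:
  L0 = {0}
  L1 = {2}
  L2 = {1}
depth(1)=2, e.g. c·tau

Answer: 2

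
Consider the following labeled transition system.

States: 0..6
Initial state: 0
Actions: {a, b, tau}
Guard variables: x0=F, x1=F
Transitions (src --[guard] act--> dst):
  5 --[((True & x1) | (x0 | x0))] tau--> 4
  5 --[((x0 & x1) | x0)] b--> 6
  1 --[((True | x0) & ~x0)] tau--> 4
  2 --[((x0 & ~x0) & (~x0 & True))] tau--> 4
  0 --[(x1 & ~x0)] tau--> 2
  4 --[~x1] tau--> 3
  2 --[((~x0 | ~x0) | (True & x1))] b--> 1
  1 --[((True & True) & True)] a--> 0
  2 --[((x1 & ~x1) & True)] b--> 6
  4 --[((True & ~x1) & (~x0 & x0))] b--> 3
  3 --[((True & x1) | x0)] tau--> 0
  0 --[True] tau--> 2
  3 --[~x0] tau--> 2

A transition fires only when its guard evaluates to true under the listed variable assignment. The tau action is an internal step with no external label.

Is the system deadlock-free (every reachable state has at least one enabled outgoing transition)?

Answer: DEADLOCK-FREE

Analysis:
Reachable = {0,1,2,3,4}
  0: tau→2  [deg 1]
  1: a→0  tau→4  [deg 2]
  2: b→1  [deg 1]
  3: tau→2  [deg 1]
  4: tau→3  [deg 1]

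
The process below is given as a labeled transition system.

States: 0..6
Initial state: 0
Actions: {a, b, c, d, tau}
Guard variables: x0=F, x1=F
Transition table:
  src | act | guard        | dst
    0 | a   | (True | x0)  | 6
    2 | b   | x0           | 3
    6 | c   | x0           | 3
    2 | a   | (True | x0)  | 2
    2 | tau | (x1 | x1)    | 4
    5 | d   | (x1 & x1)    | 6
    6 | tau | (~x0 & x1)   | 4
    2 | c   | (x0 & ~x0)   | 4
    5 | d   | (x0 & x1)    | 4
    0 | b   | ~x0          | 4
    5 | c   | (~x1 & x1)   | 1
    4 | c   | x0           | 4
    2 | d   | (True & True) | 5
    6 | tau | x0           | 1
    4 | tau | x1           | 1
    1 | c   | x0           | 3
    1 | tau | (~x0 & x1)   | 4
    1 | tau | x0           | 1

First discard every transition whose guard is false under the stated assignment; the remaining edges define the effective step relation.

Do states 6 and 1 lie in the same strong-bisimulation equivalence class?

Bisimulation quotient by refinement:
  round 0: {{0,1,2,3,4,5,6}}
  round 1: {{0},{1,3,4,5,6},{2}}
stable after 2 split(s): 3 block(s)
class of 6: {1,3,4,5,6}; class of 1: {1,3,4,5,6}

Answer: BISIMILAR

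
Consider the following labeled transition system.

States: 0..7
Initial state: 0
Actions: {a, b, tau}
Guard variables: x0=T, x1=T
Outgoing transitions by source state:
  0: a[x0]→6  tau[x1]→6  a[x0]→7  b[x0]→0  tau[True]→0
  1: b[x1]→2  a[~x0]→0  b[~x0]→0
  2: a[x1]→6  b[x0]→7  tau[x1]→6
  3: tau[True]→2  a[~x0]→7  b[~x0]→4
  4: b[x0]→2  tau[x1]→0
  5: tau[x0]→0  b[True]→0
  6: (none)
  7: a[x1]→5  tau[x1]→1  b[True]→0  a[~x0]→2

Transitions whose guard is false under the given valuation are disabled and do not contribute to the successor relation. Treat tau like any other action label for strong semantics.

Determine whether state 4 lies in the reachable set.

Answer: UNREACHABLE

Analysis:
17 transition(s) survive guard evaluation.
L0 = {0}
L1 = {6,7}  now seen {0,6,7}
L2 = {1,5}  now seen {0,1,5,6,7}
L3 = {2}  now seen {0,1,2,5,6,7}
Reach set: {0,1,2,5,6,7}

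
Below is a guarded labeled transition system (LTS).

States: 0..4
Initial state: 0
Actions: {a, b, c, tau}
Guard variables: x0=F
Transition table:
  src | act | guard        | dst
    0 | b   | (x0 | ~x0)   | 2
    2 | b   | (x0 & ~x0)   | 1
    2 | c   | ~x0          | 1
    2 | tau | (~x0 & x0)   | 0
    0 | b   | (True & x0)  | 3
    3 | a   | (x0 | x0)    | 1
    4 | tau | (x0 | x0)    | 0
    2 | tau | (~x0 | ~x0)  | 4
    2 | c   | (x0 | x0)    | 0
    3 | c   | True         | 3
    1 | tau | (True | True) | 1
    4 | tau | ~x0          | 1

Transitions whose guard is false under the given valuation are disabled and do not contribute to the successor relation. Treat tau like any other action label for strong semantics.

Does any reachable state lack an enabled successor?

R = {0,1,2,4}
  0: b→2  [1 exit(s)]
  1: tau→1  [1 exit(s)]
  2: c→1  tau→4  [2 exit(s)]
  4: tau→1  [1 exit(s)]

Answer: DEADLOCK-FREE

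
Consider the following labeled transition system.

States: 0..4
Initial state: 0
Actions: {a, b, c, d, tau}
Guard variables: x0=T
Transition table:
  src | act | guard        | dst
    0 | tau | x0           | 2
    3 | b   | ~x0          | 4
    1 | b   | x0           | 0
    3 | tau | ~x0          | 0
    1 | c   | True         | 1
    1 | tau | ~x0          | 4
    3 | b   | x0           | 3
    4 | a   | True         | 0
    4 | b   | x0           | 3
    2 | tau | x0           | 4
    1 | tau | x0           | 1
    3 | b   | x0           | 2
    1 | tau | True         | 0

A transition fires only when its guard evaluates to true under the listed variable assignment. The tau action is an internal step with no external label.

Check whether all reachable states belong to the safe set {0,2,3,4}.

Answer: INVARIANT HOLDS

Working:
Safe = {0,2,3,4}
Reachable = {0,2,3,4}
  0: ✓
  2: ✓
  3: ✓
  4: ✓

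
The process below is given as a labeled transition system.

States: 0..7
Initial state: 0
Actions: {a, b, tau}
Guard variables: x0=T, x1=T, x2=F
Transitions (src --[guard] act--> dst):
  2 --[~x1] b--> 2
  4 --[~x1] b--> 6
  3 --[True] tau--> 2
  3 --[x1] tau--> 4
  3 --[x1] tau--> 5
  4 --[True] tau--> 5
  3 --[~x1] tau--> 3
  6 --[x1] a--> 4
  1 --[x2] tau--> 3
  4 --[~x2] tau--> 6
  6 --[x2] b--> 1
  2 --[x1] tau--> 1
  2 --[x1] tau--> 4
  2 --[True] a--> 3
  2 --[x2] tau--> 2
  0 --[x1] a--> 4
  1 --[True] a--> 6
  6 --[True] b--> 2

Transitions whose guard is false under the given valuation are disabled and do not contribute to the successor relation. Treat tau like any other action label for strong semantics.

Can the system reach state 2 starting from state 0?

Answer: REACHABLE

Working:
After dropping false guards: 12 live edges.
depth 0: {0}
depth 1: {4}  cumulative {0,4}
depth 2: {5,6}  cumulative {0,4,5,6}
depth 3: {2}  cumulative {0,2,4,5,6}
depth 4: {1,3}  cumulative {0,1,2,3,4,5,6}
Reachable = {0,1,2,3,4,5,6}
trace reaching 2: a·tau·b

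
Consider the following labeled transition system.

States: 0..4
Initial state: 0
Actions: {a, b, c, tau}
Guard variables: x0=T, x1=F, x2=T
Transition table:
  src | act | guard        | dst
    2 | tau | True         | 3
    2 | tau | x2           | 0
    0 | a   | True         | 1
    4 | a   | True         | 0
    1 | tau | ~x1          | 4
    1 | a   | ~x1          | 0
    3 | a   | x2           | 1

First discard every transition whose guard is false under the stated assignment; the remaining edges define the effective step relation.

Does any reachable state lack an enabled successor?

Reach set: {0,1,4}
  0: a→1  [1 out]
  1: a→0  tau→4  [2 out]
  4: a→0  [1 out]

Answer: DEADLOCK-FREE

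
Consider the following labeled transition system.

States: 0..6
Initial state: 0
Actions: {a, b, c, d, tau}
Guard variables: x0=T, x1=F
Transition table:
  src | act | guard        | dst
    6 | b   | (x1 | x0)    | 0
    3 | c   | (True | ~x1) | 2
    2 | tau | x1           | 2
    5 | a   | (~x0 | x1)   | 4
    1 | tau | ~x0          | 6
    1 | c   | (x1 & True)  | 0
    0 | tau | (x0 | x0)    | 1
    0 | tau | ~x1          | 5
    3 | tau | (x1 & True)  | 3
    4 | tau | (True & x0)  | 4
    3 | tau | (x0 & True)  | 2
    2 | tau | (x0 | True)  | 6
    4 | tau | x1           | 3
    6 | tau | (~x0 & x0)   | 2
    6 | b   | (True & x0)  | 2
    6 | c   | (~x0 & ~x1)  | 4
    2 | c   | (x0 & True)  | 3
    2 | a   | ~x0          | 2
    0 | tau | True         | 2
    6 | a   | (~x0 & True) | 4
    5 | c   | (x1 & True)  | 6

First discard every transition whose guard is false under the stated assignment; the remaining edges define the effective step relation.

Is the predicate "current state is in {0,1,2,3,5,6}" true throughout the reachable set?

Answer: INVARIANT HOLDS

Trace:
Inv-set: {0,1,2,3,5,6}
R = {0,1,2,3,5,6}
  0: ✓
  1: ✓
  2: ✓
  3: ✓
  5: ✓
  6: ✓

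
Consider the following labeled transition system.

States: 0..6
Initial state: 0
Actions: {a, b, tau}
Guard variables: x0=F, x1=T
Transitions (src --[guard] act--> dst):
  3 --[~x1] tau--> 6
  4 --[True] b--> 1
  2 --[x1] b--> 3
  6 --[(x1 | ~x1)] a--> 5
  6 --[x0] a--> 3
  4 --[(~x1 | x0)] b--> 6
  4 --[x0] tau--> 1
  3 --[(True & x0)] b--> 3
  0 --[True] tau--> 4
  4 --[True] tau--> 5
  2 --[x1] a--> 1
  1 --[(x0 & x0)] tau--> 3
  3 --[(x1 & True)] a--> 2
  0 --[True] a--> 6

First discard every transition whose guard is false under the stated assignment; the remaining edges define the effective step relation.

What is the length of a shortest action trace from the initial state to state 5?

Answer: 2

Analysis:
Layered search for 5:
  Layer 0: {0}
  Layer 1: {4,6}
  Layer 2: {1,5}
5 enters at depth 2; path a·a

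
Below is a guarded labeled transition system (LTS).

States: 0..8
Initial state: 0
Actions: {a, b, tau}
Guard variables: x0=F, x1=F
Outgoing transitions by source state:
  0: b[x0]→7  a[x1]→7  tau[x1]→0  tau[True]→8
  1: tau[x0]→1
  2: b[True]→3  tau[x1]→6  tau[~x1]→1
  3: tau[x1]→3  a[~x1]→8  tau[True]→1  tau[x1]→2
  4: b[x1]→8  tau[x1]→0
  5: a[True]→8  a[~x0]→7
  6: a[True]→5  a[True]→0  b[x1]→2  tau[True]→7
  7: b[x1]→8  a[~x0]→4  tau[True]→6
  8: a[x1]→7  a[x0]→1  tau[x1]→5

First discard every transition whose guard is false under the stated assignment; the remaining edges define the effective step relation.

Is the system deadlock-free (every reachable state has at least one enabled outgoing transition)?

Answer: DEADLOCK at state 8

Analysis:
Reachable = {0,8}
  0: tau→8  [deg 1]
  8: ∅  [no exit]
Path to 8: tau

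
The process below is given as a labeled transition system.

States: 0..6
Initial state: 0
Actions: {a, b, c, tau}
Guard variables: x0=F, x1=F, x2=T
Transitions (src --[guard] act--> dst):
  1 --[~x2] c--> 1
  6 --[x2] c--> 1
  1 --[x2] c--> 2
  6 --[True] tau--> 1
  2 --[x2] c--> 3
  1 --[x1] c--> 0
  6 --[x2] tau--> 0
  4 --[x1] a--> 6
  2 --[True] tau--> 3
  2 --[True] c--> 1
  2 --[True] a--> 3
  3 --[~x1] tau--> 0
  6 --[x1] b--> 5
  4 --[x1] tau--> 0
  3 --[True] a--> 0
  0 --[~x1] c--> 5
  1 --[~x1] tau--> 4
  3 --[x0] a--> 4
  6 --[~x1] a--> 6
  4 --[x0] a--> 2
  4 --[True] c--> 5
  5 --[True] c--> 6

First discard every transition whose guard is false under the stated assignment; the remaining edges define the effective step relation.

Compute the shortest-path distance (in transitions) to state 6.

BFS to 6:
  Layer 0: {0}
  Layer 1: {5}
  Layer 2: {6}
6 enters at depth 2; path c·c

Answer: 2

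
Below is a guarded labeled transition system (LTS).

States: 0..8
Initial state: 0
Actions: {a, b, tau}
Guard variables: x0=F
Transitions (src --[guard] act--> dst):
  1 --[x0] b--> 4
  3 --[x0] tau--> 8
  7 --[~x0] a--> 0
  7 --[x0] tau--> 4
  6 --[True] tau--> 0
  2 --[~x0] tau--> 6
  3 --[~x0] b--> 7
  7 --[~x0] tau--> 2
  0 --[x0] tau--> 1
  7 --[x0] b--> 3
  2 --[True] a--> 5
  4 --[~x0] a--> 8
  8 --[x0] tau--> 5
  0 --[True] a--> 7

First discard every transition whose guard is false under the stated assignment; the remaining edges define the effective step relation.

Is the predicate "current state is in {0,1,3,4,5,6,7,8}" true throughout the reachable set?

Allowed set {0,1,3,4,5,6,7,8}
R = {0,2,5,6,7}
  0: ✓
  2: VIOLATES
  5: ✓
  6: ✓
  7: ✓
reach 2 via a·tau — violates

Answer: INVARIANT VIOLATED at state 2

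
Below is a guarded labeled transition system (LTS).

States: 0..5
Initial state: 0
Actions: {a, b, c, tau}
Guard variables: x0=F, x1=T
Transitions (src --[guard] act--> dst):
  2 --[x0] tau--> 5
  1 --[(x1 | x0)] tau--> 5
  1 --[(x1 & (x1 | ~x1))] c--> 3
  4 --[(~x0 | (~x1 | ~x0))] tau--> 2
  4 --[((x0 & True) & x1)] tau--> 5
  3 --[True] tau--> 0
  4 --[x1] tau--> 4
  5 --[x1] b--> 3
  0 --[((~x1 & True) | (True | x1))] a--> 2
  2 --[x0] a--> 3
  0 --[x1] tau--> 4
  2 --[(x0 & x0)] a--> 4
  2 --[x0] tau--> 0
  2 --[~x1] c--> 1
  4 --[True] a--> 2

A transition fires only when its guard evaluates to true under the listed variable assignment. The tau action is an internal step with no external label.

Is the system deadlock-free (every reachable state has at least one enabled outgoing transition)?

Answer: DEADLOCK at state 2

Trace:
Reachable = {0,2,4}
  0: a→2  tau→4  [deg 2]
  2: ∅  [deadlock]
  4: a→2  tau→2  tau→4  [deg 3]
witness 2: a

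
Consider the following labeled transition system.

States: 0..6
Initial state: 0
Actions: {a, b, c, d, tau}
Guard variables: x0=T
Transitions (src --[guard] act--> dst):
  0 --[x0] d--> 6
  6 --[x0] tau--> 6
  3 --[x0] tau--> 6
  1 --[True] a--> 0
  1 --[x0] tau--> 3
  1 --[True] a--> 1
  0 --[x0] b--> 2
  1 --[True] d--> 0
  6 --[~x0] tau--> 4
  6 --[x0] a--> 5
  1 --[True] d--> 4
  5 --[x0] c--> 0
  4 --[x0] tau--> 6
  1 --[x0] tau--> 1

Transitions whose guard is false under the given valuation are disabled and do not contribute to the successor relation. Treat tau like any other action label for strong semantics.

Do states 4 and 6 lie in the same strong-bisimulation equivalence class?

Answer: NOT BISIMILAR

Analysis:
Bisimulation quotient by refinement:
  P[0] = {{0,1,2,3,4,5,6}}
  P[1] = {{0},{1},{2},{3,4},{5},{6}}
stable after 2 split(s): 6 block(s)
4∈{3,4}, 6∈{6}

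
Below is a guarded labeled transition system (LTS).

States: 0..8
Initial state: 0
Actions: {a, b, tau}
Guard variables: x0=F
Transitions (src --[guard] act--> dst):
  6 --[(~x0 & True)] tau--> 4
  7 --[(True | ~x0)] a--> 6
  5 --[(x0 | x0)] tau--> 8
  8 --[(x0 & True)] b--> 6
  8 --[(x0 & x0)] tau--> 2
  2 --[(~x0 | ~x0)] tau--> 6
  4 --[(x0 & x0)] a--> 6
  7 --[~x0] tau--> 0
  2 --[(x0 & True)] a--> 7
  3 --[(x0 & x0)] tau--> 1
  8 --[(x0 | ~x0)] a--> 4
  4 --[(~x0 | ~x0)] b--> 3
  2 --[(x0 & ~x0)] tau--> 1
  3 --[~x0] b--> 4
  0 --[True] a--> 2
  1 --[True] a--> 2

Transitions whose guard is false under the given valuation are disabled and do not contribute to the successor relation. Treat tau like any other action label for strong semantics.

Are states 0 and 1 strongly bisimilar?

Answer: BISIMILAR

Working:
Refine partition for ~:
  π0 = {{0,1,2,3,4,5,6,7,8}}
  π1 = {{0,1,8},{2,6},{3,4},{5},{7}}
  π2 = {{0,1},{2},{3,4},{5},{6},{7},{8}}
stable after 3 split(s): 7 block(s)
class of 0: {0,1}; class of 1: {0,1}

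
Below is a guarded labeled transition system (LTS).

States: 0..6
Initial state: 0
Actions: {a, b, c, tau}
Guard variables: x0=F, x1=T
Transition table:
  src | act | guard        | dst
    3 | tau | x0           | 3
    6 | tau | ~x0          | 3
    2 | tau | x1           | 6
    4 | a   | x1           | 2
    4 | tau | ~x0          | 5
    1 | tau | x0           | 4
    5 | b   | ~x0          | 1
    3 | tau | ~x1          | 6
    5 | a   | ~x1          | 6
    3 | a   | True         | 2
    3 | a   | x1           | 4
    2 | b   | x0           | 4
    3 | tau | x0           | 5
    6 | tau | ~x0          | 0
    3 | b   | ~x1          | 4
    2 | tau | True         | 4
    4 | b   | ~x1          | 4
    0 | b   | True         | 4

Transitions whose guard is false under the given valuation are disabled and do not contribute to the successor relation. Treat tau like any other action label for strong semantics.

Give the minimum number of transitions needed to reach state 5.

BFS to 5:
  Layer 0: {0}
  Layer 1: {4}
  Layer 2: {2,5}
depth(5)=2, e.g. b·tau

Answer: 2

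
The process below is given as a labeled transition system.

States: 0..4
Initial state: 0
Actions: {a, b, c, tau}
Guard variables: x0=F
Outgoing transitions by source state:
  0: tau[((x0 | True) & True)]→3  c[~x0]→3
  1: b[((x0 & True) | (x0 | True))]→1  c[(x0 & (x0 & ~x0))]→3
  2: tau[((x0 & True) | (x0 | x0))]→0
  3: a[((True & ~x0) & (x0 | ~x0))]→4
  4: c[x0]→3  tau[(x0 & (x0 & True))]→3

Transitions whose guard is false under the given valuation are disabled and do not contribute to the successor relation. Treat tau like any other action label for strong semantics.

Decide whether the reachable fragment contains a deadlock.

Answer: DEADLOCK at state 4

Analysis:
Reach set: {0,3,4}
  0: c→3  tau→3  [deg 2]
  3: a→4  [deg 1]
  4: ∅  [STUCK]
Path to 4: tau·a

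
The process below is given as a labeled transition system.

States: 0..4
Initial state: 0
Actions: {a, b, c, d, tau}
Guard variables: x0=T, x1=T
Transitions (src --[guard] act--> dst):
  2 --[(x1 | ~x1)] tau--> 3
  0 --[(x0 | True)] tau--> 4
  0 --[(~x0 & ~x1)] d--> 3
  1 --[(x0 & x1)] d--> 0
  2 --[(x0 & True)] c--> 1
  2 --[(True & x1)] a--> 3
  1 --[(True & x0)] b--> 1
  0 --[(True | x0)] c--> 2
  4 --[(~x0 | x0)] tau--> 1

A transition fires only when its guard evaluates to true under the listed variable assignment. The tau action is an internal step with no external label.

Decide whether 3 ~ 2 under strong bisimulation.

Refine partition for ~:
  P[0] = {{0,1,2,3,4}}
  P[1] = {{0},{1},{2},{3},{4}}
5 equivalence class(es) (converged in 2)
class of 3: {3}; class of 2: {2}

Answer: NOT BISIMILAR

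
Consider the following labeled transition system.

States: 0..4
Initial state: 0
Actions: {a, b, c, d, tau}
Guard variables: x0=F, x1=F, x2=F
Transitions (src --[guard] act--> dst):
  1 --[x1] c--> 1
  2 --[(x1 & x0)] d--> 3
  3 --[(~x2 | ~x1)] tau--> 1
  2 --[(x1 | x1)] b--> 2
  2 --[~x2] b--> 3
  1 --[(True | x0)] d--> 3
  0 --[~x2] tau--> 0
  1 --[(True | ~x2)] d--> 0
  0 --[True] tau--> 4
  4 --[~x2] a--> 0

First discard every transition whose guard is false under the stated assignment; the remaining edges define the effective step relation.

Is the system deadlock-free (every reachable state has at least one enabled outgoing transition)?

Reach set: {0,4}
  0: tau→0  tau→4  [2 exit(s)]
  4: a→0  [1 exit(s)]

Answer: DEADLOCK-FREE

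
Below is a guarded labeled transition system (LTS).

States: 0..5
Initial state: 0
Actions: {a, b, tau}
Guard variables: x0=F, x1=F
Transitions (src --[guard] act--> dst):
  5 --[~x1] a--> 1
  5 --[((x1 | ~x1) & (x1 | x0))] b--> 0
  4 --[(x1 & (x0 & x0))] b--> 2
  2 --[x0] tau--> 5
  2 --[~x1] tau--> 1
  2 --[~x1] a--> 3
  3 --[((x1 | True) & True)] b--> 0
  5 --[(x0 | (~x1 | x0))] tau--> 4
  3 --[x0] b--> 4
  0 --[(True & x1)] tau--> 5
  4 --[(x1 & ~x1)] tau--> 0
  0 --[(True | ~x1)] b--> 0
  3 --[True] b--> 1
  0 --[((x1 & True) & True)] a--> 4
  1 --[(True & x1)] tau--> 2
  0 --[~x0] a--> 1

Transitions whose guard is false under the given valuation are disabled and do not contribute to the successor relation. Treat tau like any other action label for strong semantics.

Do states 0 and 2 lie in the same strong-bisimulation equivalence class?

Answer: NOT BISIMILAR

Analysis:
Compute ~ classes (split until stable):
  round 0: {{0,1,2,3,4,5}}
  round 1: {{0},{1,4},{2,5},{3}}
  round 2: {{0},{1,4},{2},{3},{5}}
5 equivalence class(es) (converged in 3)
[0]={0}  [2]={2}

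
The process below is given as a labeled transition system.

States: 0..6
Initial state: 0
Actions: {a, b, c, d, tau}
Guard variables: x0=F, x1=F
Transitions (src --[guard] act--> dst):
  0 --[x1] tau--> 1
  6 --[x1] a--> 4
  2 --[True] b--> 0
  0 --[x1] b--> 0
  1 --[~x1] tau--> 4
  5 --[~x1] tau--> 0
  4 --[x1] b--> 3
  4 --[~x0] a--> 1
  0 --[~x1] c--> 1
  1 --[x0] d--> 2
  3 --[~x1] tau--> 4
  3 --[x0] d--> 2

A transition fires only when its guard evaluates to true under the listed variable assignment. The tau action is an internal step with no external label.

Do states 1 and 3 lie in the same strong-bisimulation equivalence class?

Answer: BISIMILAR

Analysis:
Compute ~ classes (split until stable):
  P[0] = {{0,1,2,3,4,5,6}}
  P[1] = {{0},{1,3,5},{2},{4},{6}}
  P[2] = {{0},{1,3},{2},{4},{5},{6}}
stable after 3 split(s): 6 block(s)
class of 1: {1,3}; class of 3: {1,3}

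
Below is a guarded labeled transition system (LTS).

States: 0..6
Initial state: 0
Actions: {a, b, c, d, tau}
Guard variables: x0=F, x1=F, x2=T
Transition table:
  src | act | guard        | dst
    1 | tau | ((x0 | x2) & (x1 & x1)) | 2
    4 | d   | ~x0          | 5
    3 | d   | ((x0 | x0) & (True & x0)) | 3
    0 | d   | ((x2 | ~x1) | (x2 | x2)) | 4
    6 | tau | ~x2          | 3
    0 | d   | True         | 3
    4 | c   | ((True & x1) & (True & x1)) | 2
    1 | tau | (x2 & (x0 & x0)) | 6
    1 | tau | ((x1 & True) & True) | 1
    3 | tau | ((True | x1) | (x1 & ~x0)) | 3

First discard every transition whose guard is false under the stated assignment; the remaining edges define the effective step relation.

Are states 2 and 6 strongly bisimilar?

Compute ~ classes (split until stable):
  round 0: {{0,1,2,3,4,5,6}}
  round 1: {{0,4},{1,2,5,6},{3}}
  round 2: {{0},{1,2,5,6},{3},{4}}
stable after 3 split(s): 4 block(s)
class of 2: {1,2,5,6}; class of 6: {1,2,5,6}

Answer: BISIMILAR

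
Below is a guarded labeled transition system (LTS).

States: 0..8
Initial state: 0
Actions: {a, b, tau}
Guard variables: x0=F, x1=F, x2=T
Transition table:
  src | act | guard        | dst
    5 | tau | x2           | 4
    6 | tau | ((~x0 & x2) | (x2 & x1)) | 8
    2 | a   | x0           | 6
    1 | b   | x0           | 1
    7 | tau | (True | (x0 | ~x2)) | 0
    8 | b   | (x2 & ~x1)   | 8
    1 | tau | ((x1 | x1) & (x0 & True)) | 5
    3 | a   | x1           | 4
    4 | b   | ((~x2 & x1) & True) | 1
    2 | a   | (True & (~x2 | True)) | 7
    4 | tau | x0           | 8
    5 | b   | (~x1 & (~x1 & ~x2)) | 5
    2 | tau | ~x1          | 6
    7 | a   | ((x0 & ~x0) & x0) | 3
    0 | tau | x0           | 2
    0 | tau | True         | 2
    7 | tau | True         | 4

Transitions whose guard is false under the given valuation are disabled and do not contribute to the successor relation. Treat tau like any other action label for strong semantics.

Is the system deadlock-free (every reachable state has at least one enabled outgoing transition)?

Reachable = {0,2,4,6,7,8}
  0: tau→2  [deg 1]
  2: a→7  tau→6  [deg 2]
  4: ∅  [deadlock]
  6: tau→8  [deg 1]
  7: tau→0  tau→4  [deg 2]
  8: b→8  [deg 1]
trace reaching 4: tau·a·tau

Answer: DEADLOCK at state 4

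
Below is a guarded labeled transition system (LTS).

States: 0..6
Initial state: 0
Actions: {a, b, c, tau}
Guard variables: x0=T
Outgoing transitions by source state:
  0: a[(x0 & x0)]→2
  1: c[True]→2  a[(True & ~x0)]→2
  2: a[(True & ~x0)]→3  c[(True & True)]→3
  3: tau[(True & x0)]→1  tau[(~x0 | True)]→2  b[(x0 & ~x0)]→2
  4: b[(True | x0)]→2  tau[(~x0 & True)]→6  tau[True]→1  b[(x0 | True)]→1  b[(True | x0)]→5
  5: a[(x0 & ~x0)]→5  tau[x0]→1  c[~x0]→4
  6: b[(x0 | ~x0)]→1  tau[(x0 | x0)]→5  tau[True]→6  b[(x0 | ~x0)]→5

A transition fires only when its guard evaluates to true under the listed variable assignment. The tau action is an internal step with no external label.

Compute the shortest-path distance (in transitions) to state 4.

Breadth-first toward 4:
  depth 0: {0}
  depth 1: {2}
  depth 2: {3}
  depth 3: {1}
4 never appears.

Answer: UNREACHABLE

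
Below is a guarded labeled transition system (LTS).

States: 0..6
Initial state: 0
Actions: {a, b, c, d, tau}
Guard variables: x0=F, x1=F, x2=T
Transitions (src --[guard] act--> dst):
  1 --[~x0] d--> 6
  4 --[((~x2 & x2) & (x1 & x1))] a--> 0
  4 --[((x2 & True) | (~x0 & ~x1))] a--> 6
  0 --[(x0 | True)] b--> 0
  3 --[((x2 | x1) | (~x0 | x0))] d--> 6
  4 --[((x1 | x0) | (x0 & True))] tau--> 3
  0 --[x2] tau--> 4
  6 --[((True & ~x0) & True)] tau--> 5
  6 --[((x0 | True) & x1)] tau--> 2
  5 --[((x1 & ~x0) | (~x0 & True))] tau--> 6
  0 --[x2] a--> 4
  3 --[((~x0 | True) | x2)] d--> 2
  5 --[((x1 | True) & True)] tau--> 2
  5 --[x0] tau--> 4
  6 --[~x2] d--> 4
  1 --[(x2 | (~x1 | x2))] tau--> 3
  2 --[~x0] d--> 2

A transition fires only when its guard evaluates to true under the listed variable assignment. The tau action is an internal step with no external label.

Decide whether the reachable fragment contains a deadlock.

Answer: DEADLOCK-FREE

Analysis:
R = {0,2,4,5,6}
  0: a→4  b→0  tau→4  [3 out]
  2: d→2  [1 out]
  4: a→6  [1 out]
  5: tau→2  tau→6  [2 out]
  6: tau→5  [1 out]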